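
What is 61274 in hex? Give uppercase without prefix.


61274 = EF5A hex

EF5A


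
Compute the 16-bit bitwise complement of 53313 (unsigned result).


~0b1101000001000001 = 0b10111110111110 = 12222 (16-bit unsigned)

12222


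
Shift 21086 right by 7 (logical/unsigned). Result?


0b101001001011110 >> 7 = 0b10100100 = 164

164


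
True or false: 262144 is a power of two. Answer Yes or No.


0b1000000000000000000. Only one bit set => Yes

Yes


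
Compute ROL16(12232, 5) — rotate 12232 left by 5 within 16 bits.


Rotate 0b10111111001000 left by 5 (16-bit) = 0b1111100100000101 = 63749

63749


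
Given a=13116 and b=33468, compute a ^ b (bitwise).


13116 ^ 33468 = 45440

45440


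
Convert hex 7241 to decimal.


7241 hex = 29249 decimal

29249


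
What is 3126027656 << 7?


0b10111010010100110110010110001000 << 7 = 0b101110100101001101100101100010000000000 = 400131539968

400131539968


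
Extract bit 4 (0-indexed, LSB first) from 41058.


0b1010000001100010, position 4 = 0

0


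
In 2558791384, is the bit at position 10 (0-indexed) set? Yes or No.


0b10011000100001000000111011011000, bit 10 = 1. Yes

Yes


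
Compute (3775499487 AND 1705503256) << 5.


Step 1: 3775499487 & 1705503256 = 1627490328
Step 2: 1627490328 << 5 = 52079690496

52079690496


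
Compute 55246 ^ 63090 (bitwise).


0b1101011111001110 ^ 0b1111011001110010 = 0b10000110111100 = 8636

8636


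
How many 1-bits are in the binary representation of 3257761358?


0b11000010001011010111111001001110 has 17 set bits

17


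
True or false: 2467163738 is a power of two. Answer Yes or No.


0b10010011000011011110111001011010. Multiple bits set => No

No


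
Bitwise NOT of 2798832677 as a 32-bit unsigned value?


~0b10100110110100101100110000100101 = 0b1011001001011010011001111011010 = 1496134618 (32-bit unsigned)

1496134618


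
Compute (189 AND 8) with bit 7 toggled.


Step 1: 189 & 8 = 8
Step 2: 8 ^ (1 << 7) = 8 ^ 128 = 136

136


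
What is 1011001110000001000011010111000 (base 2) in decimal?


1011001110000001000011010111000 in decimal = 1505789624

1505789624


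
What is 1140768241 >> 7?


0b1000011111111101011110111110001 >> 7 = 0b100001111111110101111011 = 8912251

8912251


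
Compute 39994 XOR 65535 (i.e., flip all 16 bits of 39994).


39994 ^ 65535 = 25541

25541


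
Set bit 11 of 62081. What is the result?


62081 | (1 << 11) = 62081 | 2048 = 64129

64129


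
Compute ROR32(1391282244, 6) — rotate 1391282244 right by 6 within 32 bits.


Rotate 0b1010010111011010100100001000100 right by 6 (32-bit) = 0b10001010010111011010100100001 = 290174241

290174241


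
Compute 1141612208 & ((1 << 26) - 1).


1141612208 & 67108863 = 761520

761520


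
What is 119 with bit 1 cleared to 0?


119 & ~(1 << 1) = 117

117


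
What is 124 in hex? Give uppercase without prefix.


124 = 7C hex

7C


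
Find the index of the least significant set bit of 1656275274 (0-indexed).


0b1100010101110001100000101001010. Lowest set bit at position 1

1


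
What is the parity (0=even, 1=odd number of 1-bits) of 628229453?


0b100101011100100000010101001101 has 13 ones => parity 1

1


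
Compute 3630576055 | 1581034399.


0b11011000011001100011000110110111 | 0b1011110001111001010101110011111 = 0b11011110011111101011101110111111 = 3732847551

3732847551


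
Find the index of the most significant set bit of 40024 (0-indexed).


0b1001110001011000. Highest set bit at position 15

15


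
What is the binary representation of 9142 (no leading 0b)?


9142 = 10001110110110 in binary

10001110110110


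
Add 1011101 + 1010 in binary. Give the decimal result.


1011101 + 1010 = 1100111 = 103

103


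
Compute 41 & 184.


0b101001 & 0b10111000 = 0b101000 = 40

40


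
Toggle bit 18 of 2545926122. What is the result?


2545926122 ^ (1 << 18) = 2545926122 ^ 262144 = 2545663978

2545663978


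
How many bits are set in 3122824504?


0b10111010001000101000010100111000 has 13 set bits

13


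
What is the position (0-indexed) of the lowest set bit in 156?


0b10011100. Lowest set bit at position 2

2


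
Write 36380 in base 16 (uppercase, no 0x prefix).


36380 = 8E1C hex

8E1C


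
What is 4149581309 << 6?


0b11110111010101011001010111111101 << 6 = 0b11110111010101011001010111111101000000 = 265573203776

265573203776


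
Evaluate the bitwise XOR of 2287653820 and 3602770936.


0b10001000010110101101001110111100 ^ 0b11010110101111011110101111111000 = 0b1011110111001110011100001000100 = 1592211524

1592211524


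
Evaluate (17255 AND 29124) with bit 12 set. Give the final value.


Step 1: 17255 & 29124 = 16708
Step 2: 16708 | (1 << 12) = 16708 | 4096 = 20804

20804


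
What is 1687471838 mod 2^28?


1687471838 & 268435455 = 76859102

76859102


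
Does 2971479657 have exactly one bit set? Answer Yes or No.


0b10110001000111010010111001101001. Multiple bits set => No

No


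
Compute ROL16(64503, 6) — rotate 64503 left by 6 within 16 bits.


Rotate 0b1111101111110111 left by 6 (16-bit) = 0b1111110111111110 = 65022

65022


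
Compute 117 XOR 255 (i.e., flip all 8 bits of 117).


117 ^ 255 = 138

138


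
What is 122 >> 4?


0b1111010 >> 4 = 0b111 = 7

7


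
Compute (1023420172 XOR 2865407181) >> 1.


Step 1: 1023420172 ^ 2865407181 = 2546631617
Step 2: 2546631617 >> 1 = 1273315808

1273315808


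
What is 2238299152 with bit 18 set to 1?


2238299152 | (1 << 18) = 2238299152 | 262144 = 2238561296

2238561296


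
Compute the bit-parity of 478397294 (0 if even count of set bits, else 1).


0b11100100000111100001101101110 has 15 ones => parity 1

1


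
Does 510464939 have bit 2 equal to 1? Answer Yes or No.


0b11110011011010001001110101011, bit 2 = 0. No

No


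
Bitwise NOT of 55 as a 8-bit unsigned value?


~0b110111 = 0b11001000 = 200 (8-bit unsigned)

200


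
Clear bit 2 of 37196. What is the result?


37196 & ~(1 << 2) = 37192

37192


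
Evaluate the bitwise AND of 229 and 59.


0b11100101 & 0b111011 = 0b100001 = 33

33


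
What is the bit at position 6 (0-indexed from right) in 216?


0b11011000, position 6 = 1

1


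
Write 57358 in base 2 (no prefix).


57358 = 1110000000001110 in binary

1110000000001110


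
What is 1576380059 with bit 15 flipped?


1576380059 ^ (1 << 15) = 1576380059 ^ 32768 = 1576347291

1576347291


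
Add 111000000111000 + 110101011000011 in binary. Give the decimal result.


111000000111000 + 110101011000011 = 1101101011111011 = 56059

56059


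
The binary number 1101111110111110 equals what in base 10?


1101111110111110 in decimal = 57278

57278


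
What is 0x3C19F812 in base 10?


3C19F812 hex = 1008334866 decimal

1008334866


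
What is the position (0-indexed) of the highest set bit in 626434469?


0b100101010101101010000110100101. Highest set bit at position 29

29


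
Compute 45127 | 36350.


0b1011000001000111 | 0b1000110111111110 = 0b1011110111111111 = 48639

48639


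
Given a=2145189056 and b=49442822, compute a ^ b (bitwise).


2145189056 ^ 49442822 = 2100202694

2100202694


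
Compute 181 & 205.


0b10110101 & 0b11001101 = 0b10000101 = 133

133


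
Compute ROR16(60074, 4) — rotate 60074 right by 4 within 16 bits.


Rotate 0b1110101010101010 right by 4 (16-bit) = 0b1010111010101010 = 44714

44714


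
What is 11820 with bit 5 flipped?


11820 ^ (1 << 5) = 11820 ^ 32 = 11788

11788


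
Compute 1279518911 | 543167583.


0b1001100010000111110100010111111 | 0b100000011000000001010001011111 = 0b1101100011000111111110011111111 = 1818492159

1818492159


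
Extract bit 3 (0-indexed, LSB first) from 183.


0b10110111, position 3 = 0

0


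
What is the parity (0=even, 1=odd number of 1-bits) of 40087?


0b1001110010010111 has 9 ones => parity 1

1


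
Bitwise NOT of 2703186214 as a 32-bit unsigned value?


~0b10100001000111110101100100100110 = 0b1011110111000001010011011011001 = 1591781081 (32-bit unsigned)

1591781081


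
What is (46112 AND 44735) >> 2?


Step 1: 46112 & 44735 = 42016
Step 2: 42016 >> 2 = 10504

10504


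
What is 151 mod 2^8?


151 & 255 = 151

151


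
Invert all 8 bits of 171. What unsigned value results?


171 ^ 255 = 84

84


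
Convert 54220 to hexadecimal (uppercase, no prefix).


54220 = D3CC hex

D3CC


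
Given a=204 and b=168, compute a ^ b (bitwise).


204 ^ 168 = 100

100


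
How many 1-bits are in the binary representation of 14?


0b1110 has 3 set bits

3


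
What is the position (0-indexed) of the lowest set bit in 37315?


0b1001000111000011. Lowest set bit at position 0

0


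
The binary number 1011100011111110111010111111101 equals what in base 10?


1011100011111110111010111111101 in decimal = 1551857149

1551857149


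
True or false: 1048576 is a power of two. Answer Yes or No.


0b100000000000000000000. Only one bit set => Yes

Yes


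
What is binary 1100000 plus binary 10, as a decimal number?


1100000 + 10 = 1100010 = 98

98


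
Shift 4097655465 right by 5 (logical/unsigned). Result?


0b11110100001111010100001010101001 >> 5 = 0b111101000011110101000010101 = 128051733

128051733


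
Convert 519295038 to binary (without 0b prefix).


519295038 = 11110111100111101000000111110 in binary

11110111100111101000000111110


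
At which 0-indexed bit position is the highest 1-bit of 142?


0b10001110. Highest set bit at position 7

7


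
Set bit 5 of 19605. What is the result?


19605 | (1 << 5) = 19605 | 32 = 19637

19637


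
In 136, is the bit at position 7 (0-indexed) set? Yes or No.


0b10001000, bit 7 = 1. Yes

Yes


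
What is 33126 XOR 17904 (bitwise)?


0b1000000101100110 ^ 0b100010111110000 = 0b1100010010010110 = 50326

50326


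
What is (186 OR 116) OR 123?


Step 1: 186 | 116 = 254
Step 2: 254 | 123 = 255

255


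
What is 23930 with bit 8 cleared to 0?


23930 & ~(1 << 8) = 23674

23674


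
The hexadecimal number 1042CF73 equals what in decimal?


1042CF73 hex = 272813939 decimal

272813939


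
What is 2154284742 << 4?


0b10000000011001111100011011000110 << 4 = 0b100000000110011111000110110001100000 = 34468555872

34468555872


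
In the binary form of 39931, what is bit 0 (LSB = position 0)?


0b1001101111111011, position 0 = 1

1


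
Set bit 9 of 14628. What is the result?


14628 | (1 << 9) = 14628 | 512 = 15140

15140


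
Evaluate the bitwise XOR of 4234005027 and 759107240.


0b11111100010111011100101000100011 ^ 0b101101001111110000111010101000 = 0b11010001011000101100010010001011 = 3512910987

3512910987


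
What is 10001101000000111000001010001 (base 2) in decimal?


10001101000000111000001010001 in decimal = 295727185

295727185


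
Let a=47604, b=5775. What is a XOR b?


47604 ^ 5775 = 44923

44923


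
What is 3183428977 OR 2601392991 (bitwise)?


0b10111101101111110100010101110001 | 0b10011011000011100001101101011111 = 0b10111111101111110101111101111111 = 3216990079

3216990079


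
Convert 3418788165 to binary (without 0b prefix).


3418788165 = 11001011110001101001000101000101 in binary

11001011110001101001000101000101


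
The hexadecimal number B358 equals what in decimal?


B358 hex = 45912 decimal

45912


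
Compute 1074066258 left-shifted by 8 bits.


0b1000000000001001111001101010010 << 8 = 0b100000000000100111100110101001000000000 = 274960962048

274960962048


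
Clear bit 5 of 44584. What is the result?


44584 & ~(1 << 5) = 44552

44552


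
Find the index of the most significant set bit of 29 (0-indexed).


0b11101. Highest set bit at position 4

4


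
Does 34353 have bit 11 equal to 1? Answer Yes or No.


0b1000011000110001, bit 11 = 0. No

No


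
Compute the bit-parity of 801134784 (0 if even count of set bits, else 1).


0b101111110000000101100011000000 has 12 ones => parity 0

0


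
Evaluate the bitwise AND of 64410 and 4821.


0b1111101110011010 & 0b1001011010101 = 0b1001010010000 = 4752

4752


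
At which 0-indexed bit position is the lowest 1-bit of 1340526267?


0b1001111111001101100111010111011. Lowest set bit at position 0

0


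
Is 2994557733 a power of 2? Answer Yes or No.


0b10110010011111010101001100100101. Multiple bits set => No

No


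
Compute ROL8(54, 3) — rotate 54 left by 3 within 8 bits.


Rotate 0b110110 left by 3 (8-bit) = 0b10110001 = 177

177


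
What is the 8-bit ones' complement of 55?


55 ^ 255 = 200

200


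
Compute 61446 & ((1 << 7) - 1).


61446 & 127 = 6

6


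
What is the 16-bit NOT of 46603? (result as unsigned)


~0b1011011000001011 = 0b100100111110100 = 18932 (16-bit unsigned)

18932


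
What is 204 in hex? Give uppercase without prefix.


204 = CC hex

CC


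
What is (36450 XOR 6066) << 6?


Step 1: 36450 ^ 6066 = 39376
Step 2: 39376 << 6 = 2520064

2520064


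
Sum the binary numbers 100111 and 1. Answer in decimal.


100111 + 1 = 101000 = 40

40


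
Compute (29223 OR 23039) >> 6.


Step 1: 29223 | 23039 = 31743
Step 2: 31743 >> 6 = 495

495


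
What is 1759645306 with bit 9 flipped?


1759645306 ^ (1 << 9) = 1759645306 ^ 512 = 1759644794

1759644794


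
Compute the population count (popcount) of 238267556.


0b1110001100111010110010100100 has 14 set bits

14


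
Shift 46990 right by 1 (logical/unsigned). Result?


0b1011011110001110 >> 1 = 0b101101111000111 = 23495

23495


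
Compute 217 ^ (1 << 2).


217 ^ (1 << 2) = 217 ^ 4 = 221

221


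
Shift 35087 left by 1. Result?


0b1000100100001111 << 1 = 0b10001001000011110 = 70174

70174


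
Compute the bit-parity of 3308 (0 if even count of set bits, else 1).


0b110011101100 has 7 ones => parity 1

1


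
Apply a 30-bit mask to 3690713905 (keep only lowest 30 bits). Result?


3690713905 & 1073741823 = 469488433

469488433


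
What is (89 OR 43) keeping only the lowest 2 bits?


Step 1: 89 | 43 = 123
Step 2: 123 & 3 = 3

3


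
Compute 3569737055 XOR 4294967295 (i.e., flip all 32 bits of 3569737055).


3569737055 ^ 4294967295 = 725230240

725230240


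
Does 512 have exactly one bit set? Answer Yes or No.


0b1000000000. Only one bit set => Yes

Yes


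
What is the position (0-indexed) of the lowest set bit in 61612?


0b1111000010101100. Lowest set bit at position 2

2


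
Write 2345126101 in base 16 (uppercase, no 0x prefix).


2345126101 = 8BC7C8D5 hex

8BC7C8D5


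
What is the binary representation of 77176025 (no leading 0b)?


77176025 = 100100110011001110011011001 in binary

100100110011001110011011001


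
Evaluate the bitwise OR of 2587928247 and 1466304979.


0b10011010010000001010011010110111 | 0b1010111011001100000100111010011 = 0b11011111011001101010111111110111 = 3748048887

3748048887


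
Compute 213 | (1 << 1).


213 | (1 << 1) = 213 | 2 = 215

215


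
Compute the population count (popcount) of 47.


0b101111 has 5 set bits

5


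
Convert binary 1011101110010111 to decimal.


1011101110010111 in decimal = 48023

48023


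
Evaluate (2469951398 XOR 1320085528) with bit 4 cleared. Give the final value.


Step 1: 2469951398 ^ 1320085528 = 3717636030
Step 2: 3717636030 & ~(1 << 4) = 3717636014

3717636014


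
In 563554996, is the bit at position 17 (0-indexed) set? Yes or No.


0b100001100101110010101010110100, bit 17 = 1. Yes

Yes


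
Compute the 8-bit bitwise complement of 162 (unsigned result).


~0b10100010 = 0b1011101 = 93 (8-bit unsigned)

93


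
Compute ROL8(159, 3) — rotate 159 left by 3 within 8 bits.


Rotate 0b10011111 left by 3 (8-bit) = 0b11111100 = 252

252


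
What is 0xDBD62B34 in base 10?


DBD62B34 hex = 3688246068 decimal

3688246068


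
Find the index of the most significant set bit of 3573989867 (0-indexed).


0b11010101000001101100000111101011. Highest set bit at position 31

31


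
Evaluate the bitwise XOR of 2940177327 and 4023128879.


0b10101111001111111000101110101111 ^ 0b11101111110011000001001100101111 = 0b1000000111100111001100010000000 = 1089706112

1089706112


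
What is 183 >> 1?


0b10110111 >> 1 = 0b1011011 = 91

91


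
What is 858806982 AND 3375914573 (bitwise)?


0b110011001100000101101011000110 & 0b11001001001110000101111001001101 = 0b1001100000101101001000100 = 19946052

19946052


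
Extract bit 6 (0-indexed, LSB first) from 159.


0b10011111, position 6 = 0

0


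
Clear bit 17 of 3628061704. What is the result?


3628061704 & ~(1 << 17) = 3627930632

3627930632


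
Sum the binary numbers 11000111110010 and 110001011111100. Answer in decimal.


11000111110010 + 110001011111100 = 1001010011101110 = 38126

38126


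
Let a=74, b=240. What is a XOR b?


74 ^ 240 = 186

186


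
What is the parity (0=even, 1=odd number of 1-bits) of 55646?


0b1101100101011110 has 10 ones => parity 0

0


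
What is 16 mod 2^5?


16 & 31 = 16

16


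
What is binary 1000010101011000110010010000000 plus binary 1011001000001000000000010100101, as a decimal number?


1000010101011000110010010000000 + 1011001000001000000000010100101 = 10011011101100000110010100100101 = 2612028709

2612028709


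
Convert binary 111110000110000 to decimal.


111110000110000 in decimal = 31792

31792


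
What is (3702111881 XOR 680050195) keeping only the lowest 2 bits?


Step 1: 3702111881 ^ 680050195 = 4095803546
Step 2: 4095803546 & 3 = 2

2


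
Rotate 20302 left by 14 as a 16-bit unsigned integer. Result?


Rotate 0b100111101001110 left by 14 (16-bit) = 0b1001001111010011 = 37843

37843


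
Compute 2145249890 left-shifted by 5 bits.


0b1111111110111011110101001100010 << 5 = 0b111111111011101111010100110001000000 = 68647996480

68647996480


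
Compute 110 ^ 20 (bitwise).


0b1101110 ^ 0b10100 = 0b1111010 = 122

122


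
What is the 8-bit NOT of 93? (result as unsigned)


~0b1011101 = 0b10100010 = 162 (8-bit unsigned)

162


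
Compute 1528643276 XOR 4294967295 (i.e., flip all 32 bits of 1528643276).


1528643276 ^ 4294967295 = 2766324019

2766324019


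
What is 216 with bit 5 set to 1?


216 | (1 << 5) = 216 | 32 = 248

248


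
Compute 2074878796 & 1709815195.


0b1111011101011000010001101001100 & 0b1100101111010011011010110011011 = 0b1100001101010000010000100001000 = 1638408456

1638408456


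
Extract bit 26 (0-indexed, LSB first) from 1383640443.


0b1010010011110001010110101111011, position 26 = 0

0


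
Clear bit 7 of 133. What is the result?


133 & ~(1 << 7) = 5

5


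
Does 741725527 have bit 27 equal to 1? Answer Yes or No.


0b101100001101011101010101010111, bit 27 = 1. Yes

Yes


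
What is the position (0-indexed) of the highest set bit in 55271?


0b1101011111100111. Highest set bit at position 15

15


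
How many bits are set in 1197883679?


0b1000111011001100100000100011111 has 15 set bits

15


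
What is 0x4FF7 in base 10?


4FF7 hex = 20471 decimal

20471


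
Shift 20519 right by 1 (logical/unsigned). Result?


0b101000000100111 >> 1 = 0b10100000010011 = 10259

10259


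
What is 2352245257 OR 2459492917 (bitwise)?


0b10001100001101000110101000001001 | 0b10010010100110001110001000110101 = 0b10011110101111001110101000111101 = 2663180861

2663180861


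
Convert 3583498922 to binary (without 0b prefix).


3583498922 = 11010101100101111101101010101010 in binary

11010101100101111101101010101010


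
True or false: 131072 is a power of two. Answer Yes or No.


0b100000000000000000. Only one bit set => Yes

Yes


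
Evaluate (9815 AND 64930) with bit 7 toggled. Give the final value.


Step 1: 9815 & 64930 = 9218
Step 2: 9218 ^ (1 << 7) = 9218 ^ 128 = 9346

9346


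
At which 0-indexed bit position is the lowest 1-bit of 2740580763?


0b10100011010110011111000110011011. Lowest set bit at position 0

0


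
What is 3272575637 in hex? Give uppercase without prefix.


3272575637 = C30F8A95 hex

C30F8A95


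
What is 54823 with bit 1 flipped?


54823 ^ (1 << 1) = 54823 ^ 2 = 54821

54821


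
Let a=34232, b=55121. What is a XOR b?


34232 ^ 55121 = 21225

21225


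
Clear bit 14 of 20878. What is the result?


20878 & ~(1 << 14) = 4494

4494


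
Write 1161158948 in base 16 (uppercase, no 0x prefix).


1161158948 = 4535E124 hex

4535E124


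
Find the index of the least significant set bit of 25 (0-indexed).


0b11001. Lowest set bit at position 0

0


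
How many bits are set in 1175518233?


0b1000110000100001111110000011001 has 13 set bits

13


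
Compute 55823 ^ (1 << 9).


55823 ^ (1 << 9) = 55823 ^ 512 = 55311

55311


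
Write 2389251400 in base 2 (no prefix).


2389251400 = 10001110011010010001010101001000 in binary

10001110011010010001010101001000


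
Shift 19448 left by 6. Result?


0b100101111111000 << 6 = 0b100101111111000000000 = 1244672

1244672


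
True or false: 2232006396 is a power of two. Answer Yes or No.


0b10000101000010011011011011111100. Multiple bits set => No

No


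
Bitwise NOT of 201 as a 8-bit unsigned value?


~0b11001001 = 0b110110 = 54 (8-bit unsigned)

54


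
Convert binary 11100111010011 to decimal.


11100111010011 in decimal = 14803

14803


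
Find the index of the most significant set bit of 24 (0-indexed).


0b11000. Highest set bit at position 4

4


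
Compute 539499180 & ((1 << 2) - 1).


539499180 & 3 = 0

0


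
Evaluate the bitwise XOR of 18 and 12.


0b10010 ^ 0b1100 = 0b11110 = 30

30


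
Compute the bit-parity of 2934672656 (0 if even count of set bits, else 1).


0b10101110111010111000110100010000 has 16 ones => parity 0

0


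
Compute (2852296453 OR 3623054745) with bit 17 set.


Step 1: 2852296453 | 3623054745 = 4294180765
Step 2: 4294180765 | (1 << 17) = 4294180765 | 131072 = 4294180765

4294180765


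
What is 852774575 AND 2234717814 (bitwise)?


0b110010110101000100111010101111 & 0b10000101001100110001011001110110 = 0b100000000011000100110 = 1050150

1050150


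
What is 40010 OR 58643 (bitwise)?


0b1001110001001010 | 0b1110010100010011 = 0b1111110101011011 = 64859

64859


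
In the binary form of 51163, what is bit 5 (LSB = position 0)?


0b1100011111011011, position 5 = 0

0


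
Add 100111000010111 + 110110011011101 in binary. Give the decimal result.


100111000010111 + 110110011011101 = 1011101011110100 = 47860

47860


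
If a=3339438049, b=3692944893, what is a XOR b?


3339438049 ^ 3692944893 = 454433308

454433308


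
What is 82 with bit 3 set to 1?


82 | (1 << 3) = 82 | 8 = 90

90


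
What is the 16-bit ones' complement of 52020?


52020 ^ 65535 = 13515

13515


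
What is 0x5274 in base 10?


5274 hex = 21108 decimal

21108


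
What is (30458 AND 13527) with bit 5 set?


Step 1: 30458 & 13527 = 13522
Step 2: 13522 | (1 << 5) = 13522 | 32 = 13554

13554


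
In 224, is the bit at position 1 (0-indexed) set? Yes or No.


0b11100000, bit 1 = 0. No

No


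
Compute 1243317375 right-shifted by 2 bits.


0b1001010000110111000010001111111 >> 2 = 0b10010100001101110000100011111 = 310829343

310829343


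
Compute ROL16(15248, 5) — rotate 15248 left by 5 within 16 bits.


Rotate 0b11101110010000 left by 5 (16-bit) = 0b111001000000111 = 29191

29191


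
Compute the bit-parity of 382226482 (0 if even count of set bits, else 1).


0b10110110010000101000000110010 has 11 ones => parity 1

1


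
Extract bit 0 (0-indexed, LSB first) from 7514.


0b1110101011010, position 0 = 0

0


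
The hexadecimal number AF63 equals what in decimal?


AF63 hex = 44899 decimal

44899


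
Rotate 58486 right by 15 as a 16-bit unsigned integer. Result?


Rotate 0b1110010001110110 right by 15 (16-bit) = 0b1100100011101101 = 51437

51437


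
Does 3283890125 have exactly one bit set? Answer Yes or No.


0b11000011101111000010111111001101. Multiple bits set => No

No


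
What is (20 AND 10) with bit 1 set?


Step 1: 20 & 10 = 0
Step 2: 0 | (1 << 1) = 0 | 2 = 2

2


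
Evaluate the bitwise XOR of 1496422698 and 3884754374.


0b1011001001100011001100100101010 ^ 0b11100111100011001010010111000110 = 0b10111110101111010011110011101100 = 3200072940

3200072940


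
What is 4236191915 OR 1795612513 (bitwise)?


0b11111100011111110010100010101011 | 0b1101011000001101101111101100001 = 0b11111111011111111111111111101011 = 4286578667

4286578667


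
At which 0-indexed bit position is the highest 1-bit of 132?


0b10000100. Highest set bit at position 7

7


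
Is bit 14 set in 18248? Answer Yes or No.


0b100011101001000, bit 14 = 1. Yes

Yes


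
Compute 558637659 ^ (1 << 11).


558637659 ^ (1 << 11) = 558637659 ^ 2048 = 558639707

558639707


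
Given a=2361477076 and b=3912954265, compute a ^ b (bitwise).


2361477076 ^ 3912954265 = 1710995021

1710995021


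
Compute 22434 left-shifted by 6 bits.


0b101011110100010 << 6 = 0b101011110100010000000 = 1435776

1435776


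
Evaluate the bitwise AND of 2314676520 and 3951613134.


0b10001001111101110010100100101000 & 0b11101011100010001101010011001110 = 0b10001001100000000000000000001000 = 2306867208

2306867208


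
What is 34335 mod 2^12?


34335 & 4095 = 1567

1567


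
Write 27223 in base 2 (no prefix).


27223 = 110101001010111 in binary

110101001010111


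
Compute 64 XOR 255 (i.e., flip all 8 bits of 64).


64 ^ 255 = 191

191


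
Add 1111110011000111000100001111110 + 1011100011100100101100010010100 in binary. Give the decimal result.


1111110011000111000100001111110 + 1011100011100100101100010010100 = 11011010110101011110000100010010 = 3671449874

3671449874


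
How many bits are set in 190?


0b10111110 has 6 set bits

6


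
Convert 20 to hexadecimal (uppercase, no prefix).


20 = 14 hex

14


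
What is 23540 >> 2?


0b101101111110100 >> 2 = 0b1011011111101 = 5885

5885


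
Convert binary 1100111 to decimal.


1100111 in decimal = 103

103


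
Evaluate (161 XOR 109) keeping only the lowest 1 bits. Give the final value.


Step 1: 161 ^ 109 = 204
Step 2: 204 & 1 = 0

0


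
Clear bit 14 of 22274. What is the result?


22274 & ~(1 << 14) = 5890

5890


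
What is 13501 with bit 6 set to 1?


13501 | (1 << 6) = 13501 | 64 = 13565

13565


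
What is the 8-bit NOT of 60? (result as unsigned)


~0b111100 = 0b11000011 = 195 (8-bit unsigned)

195


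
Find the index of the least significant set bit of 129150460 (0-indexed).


0b111101100101010110111111100. Lowest set bit at position 2

2


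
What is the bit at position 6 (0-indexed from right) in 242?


0b11110010, position 6 = 1

1


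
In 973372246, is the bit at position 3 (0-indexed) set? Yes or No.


0b111010000001000111101101010110, bit 3 = 0. No

No


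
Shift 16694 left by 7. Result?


0b100000100110110 << 7 = 0b1000001001101100000000 = 2136832

2136832


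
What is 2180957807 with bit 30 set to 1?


2180957807 | (1 << 30) = 2180957807 | 1073741824 = 3254699631

3254699631


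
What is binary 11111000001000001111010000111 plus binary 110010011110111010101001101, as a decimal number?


11111000001000001111010000111 + 110010011110111010101001101 = 100101010100111001001111010100 = 626234324

626234324


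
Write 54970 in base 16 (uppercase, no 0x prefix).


54970 = D6BA hex

D6BA


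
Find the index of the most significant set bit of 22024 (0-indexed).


0b101011000001000. Highest set bit at position 14

14


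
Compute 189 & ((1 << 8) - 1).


189 & 255 = 189

189


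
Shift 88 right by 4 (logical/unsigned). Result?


0b1011000 >> 4 = 0b101 = 5

5


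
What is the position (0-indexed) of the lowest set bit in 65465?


0b1111111110111001. Lowest set bit at position 0

0


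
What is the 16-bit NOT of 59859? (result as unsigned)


~0b1110100111010011 = 0b1011000101100 = 5676 (16-bit unsigned)

5676


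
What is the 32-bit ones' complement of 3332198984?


3332198984 ^ 4294967295 = 962768311

962768311


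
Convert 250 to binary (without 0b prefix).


250 = 11111010 in binary

11111010


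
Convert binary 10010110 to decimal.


10010110 in decimal = 150

150


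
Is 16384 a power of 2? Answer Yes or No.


0b100000000000000. Only one bit set => Yes

Yes


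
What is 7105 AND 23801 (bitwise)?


0b1101111000001 & 0b101110011111001 = 0b1100011000001 = 6337

6337


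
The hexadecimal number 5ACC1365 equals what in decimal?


5ACC1365 hex = 1523323749 decimal

1523323749


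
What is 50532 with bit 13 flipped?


50532 ^ (1 << 13) = 50532 ^ 8192 = 58724

58724


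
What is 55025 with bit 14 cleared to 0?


55025 & ~(1 << 14) = 38641

38641


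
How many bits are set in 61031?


0b1110111001100111 has 11 set bits

11


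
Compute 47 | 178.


0b101111 | 0b10110010 = 0b10111111 = 191

191


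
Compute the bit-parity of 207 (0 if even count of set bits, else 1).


0b11001111 has 6 ones => parity 0

0


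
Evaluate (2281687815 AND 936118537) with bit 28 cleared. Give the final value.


Step 1: 2281687815 & 936118537 = 130812161
Step 2: 130812161 & ~(1 << 28) = 130812161

130812161


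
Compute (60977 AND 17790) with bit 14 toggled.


Step 1: 60977 & 17790 = 17456
Step 2: 17456 ^ (1 << 14) = 17456 ^ 16384 = 1072

1072


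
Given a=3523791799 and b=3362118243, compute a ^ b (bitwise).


3523791799 ^ 3362118243 = 443355604

443355604


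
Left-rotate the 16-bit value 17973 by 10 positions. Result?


Rotate 0b100011000110101 left by 10 (16-bit) = 0b1101010100011000 = 54552

54552


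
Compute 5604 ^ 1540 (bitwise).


0b1010111100100 ^ 0b11000000100 = 0b1001111100000 = 5088

5088


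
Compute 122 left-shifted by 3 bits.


0b1111010 << 3 = 0b1111010000 = 976

976


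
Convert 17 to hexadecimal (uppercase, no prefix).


17 = 11 hex

11


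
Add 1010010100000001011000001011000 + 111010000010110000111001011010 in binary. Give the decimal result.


1010010100000001011000001011000 + 111010000010110000111001011010 = 10001100100010111011111010110010 = 2357968562

2357968562


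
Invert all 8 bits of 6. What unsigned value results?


6 ^ 255 = 249

249


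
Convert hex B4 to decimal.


B4 hex = 180 decimal

180


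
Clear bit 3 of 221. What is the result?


221 & ~(1 << 3) = 213

213


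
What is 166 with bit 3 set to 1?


166 | (1 << 3) = 166 | 8 = 174

174


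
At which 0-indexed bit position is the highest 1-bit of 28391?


0b110111011100111. Highest set bit at position 14

14


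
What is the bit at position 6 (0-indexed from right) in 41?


0b101001, position 6 = 0

0


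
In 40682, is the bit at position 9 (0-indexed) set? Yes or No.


0b1001111011101010, bit 9 = 1. Yes

Yes


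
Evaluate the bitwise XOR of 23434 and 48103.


0b101101110001010 ^ 0b1011101111100111 = 0b1110000001101101 = 57453

57453


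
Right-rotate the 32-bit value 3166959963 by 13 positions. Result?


Rotate 0b10111100110000111111100101011011 right by 13 (32-bit) = 0b11001010110111011110011000011111 = 3403539999

3403539999


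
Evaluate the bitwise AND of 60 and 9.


0b111100 & 0b1001 = 0b1000 = 8

8


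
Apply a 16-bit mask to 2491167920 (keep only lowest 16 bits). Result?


2491167920 & 65535 = 13488

13488


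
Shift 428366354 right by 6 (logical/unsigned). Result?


0b11001100010000101101000010010 >> 6 = 0b11001100010000101101000 = 6693224

6693224


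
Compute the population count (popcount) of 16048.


0b11111010110000 has 8 set bits

8


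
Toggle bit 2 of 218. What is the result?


218 ^ (1 << 2) = 218 ^ 4 = 222

222


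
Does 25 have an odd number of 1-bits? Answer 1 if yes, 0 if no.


0b11001 has 3 ones => parity 1

1


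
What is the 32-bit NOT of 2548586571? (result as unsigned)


~0b10010111111010000101100001001011 = 0b1101000000101111010011110110100 = 1746380724 (32-bit unsigned)

1746380724


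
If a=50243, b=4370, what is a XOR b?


50243 ^ 4370 = 54609

54609


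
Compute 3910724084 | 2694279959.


0b11101001000110001110100111110100 | 0b10100000100101110111001100010111 = 0b11101001100111111111101111110111 = 3919576055

3919576055


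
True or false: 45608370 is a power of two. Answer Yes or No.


0b10101101111110110110110010. Multiple bits set => No

No


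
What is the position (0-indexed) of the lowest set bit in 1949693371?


0b1110100001101011111010110111011. Lowest set bit at position 0

0


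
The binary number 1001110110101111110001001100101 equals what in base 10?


1001110110101111110001001100101 in decimal = 1322771045

1322771045


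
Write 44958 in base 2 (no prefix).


44958 = 1010111110011110 in binary

1010111110011110


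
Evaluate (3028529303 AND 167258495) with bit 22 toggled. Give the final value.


Step 1: 3028529303 & 167258495 = 8396823
Step 2: 8396823 ^ (1 << 22) = 8396823 ^ 4194304 = 12591127

12591127


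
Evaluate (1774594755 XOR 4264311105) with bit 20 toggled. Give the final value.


Step 1: 1774594755 ^ 4264311105 = 2548700034
Step 2: 2548700034 ^ (1 << 20) = 2548700034 ^ 1048576 = 2549748610

2549748610


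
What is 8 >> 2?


0b1000 >> 2 = 0b10 = 2

2


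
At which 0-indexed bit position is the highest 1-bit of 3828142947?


0b11100100001011001101001101100011. Highest set bit at position 31

31


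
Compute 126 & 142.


0b1111110 & 0b10001110 = 0b1110 = 14

14


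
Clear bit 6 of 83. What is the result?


83 & ~(1 << 6) = 19

19


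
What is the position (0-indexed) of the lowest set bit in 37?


0b100101. Lowest set bit at position 0

0


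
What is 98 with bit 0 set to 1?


98 | (1 << 0) = 98 | 1 = 99

99


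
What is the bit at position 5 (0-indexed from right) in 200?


0b11001000, position 5 = 0

0


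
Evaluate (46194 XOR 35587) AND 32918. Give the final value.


Step 1: 46194 ^ 35587 = 16241
Step 2: 16241 & 32918 = 16

16


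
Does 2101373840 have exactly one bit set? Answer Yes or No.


0b1111101010000000110101110010000. Multiple bits set => No

No


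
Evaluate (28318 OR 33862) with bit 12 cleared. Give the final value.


Step 1: 28318 | 33862 = 61150
Step 2: 61150 & ~(1 << 12) = 61150

61150


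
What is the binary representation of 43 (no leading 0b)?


43 = 101011 in binary

101011


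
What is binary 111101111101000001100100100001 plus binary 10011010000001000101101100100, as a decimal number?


111101111101000001100100100001 + 10011010000001000101101100100 = 1010001001101001010010010000101 = 1362404485

1362404485


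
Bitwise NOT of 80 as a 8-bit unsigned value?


~0b1010000 = 0b10101111 = 175 (8-bit unsigned)

175


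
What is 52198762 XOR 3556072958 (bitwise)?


0b11000111000111110101101010 ^ 0b11010011111101010101110111111110 = 0b11010000111010010010000010010100 = 3504939156

3504939156


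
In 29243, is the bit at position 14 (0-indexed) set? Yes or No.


0b111001000111011, bit 14 = 1. Yes

Yes


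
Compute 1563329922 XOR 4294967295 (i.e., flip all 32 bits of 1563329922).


1563329922 ^ 4294967295 = 2731637373

2731637373


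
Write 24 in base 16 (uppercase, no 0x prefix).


24 = 18 hex

18


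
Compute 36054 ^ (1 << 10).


36054 ^ (1 << 10) = 36054 ^ 1024 = 35030

35030


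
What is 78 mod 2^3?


78 & 7 = 6

6


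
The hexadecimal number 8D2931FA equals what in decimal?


8D2931FA hex = 2368287226 decimal

2368287226


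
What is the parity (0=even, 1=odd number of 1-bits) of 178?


0b10110010 has 4 ones => parity 0

0


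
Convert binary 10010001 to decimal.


10010001 in decimal = 145

145


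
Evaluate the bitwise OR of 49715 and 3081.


0b1100001000110011 | 0b110000001001 = 0b1100111000111011 = 52795

52795


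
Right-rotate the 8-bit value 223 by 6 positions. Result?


Rotate 0b11011111 right by 6 (8-bit) = 0b1111111 = 127

127


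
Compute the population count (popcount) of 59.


0b111011 has 5 set bits

5


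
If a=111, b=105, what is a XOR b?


111 ^ 105 = 6

6


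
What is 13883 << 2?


0b11011000111011 << 2 = 0b1101100011101100 = 55532

55532


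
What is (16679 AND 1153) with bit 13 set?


Step 1: 16679 & 1153 = 1
Step 2: 1 | (1 << 13) = 1 | 8192 = 8193

8193


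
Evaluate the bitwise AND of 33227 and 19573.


0b1000000111001011 & 0b100110001110101 = 0b1000001 = 65

65


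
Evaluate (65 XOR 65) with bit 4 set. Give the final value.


Step 1: 65 ^ 65 = 0
Step 2: 0 | (1 << 4) = 0 | 16 = 16

16


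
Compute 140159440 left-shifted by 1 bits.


0b1000010110101010100111010000 << 1 = 0b10000101101010101001110100000 = 280318880

280318880


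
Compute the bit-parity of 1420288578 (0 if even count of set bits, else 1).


0b1010100101001111110001001000010 has 14 ones => parity 0

0


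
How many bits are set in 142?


0b10001110 has 4 set bits

4


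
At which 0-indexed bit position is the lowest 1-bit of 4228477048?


0b11111100000010010111000001111000. Lowest set bit at position 3

3


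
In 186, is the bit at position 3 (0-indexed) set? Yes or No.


0b10111010, bit 3 = 1. Yes

Yes


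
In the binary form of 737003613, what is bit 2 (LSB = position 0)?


0b101011111011011100100001011101, position 2 = 1

1


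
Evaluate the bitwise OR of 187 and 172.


0b10111011 | 0b10101100 = 0b10111111 = 191

191


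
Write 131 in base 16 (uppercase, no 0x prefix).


131 = 83 hex

83


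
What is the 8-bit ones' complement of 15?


15 ^ 255 = 240

240


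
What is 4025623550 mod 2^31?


4025623550 & 2147483647 = 1878139902

1878139902


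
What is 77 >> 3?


0b1001101 >> 3 = 0b1001 = 9

9


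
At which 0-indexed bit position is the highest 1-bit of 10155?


0b10011110101011. Highest set bit at position 13

13


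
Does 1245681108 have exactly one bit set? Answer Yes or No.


0b1001010001111111001010111010100. Multiple bits set => No

No


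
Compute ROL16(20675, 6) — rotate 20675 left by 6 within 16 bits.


Rotate 0b101000011000011 left by 6 (16-bit) = 0b11000011010100 = 12500

12500


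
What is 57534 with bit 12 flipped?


57534 ^ (1 << 12) = 57534 ^ 4096 = 61630

61630


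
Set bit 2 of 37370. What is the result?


37370 | (1 << 2) = 37370 | 4 = 37374

37374


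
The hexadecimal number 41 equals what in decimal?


41 hex = 65 decimal

65


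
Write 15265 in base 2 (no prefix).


15265 = 11101110100001 in binary

11101110100001
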